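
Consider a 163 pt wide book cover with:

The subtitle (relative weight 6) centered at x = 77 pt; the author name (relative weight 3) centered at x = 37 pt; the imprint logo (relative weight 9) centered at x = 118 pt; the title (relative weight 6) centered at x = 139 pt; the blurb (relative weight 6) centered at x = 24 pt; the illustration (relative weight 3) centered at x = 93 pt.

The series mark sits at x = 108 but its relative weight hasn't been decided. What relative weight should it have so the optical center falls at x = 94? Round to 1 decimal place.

w ≈ 15.0

Known weights sum to 6 + 3 + 9 + 6 + 6 + 3 = 33; their moment is 6·77 + 3·37 + 9·118 + 6·139 + 6·24 + 3·93 = 2892.
For the centroid to hit 94: (2892 + w·108) / (33 + w) = 94.
Solving: w = (94·33 − 2892) / (108 − 94) = 210 / 14 ≈ 15.00.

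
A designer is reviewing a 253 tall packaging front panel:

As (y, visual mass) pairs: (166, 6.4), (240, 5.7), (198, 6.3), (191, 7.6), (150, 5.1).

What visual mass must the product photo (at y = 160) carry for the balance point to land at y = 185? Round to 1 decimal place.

Fixed elements: Σw = 6.4 + 5.7 + 6.3 + 7.6 + 5.1 = 31.1, Σw·y = 6.4·166 + 5.7·240 + 6.3·198 + 7.6·191 + 5.1·150 = 5894.4.
Balance at y = 185 requires (5894.4 + w·160) / (31.1 + w) = 185.
So w = (185·31.1 − 5894.4)/(160 − 185) = -140.9/-25 ≈ 5.64.

w ≈ 5.6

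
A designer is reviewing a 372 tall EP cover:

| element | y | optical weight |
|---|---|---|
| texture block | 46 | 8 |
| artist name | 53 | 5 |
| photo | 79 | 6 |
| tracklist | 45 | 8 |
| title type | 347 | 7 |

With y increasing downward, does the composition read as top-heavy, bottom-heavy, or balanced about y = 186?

Weights sum to 8 + 5 + 6 + 8 + 7 = 34.
Σw·y = 8·46 + 5·53 + 6·79 + 8·45 + 7·347 = 3896, so ȳ = 3896/34 ≈ 114.59.
Since 114.6 is above (smaller y than) 186, the composition reads top-heavy.

top-heavy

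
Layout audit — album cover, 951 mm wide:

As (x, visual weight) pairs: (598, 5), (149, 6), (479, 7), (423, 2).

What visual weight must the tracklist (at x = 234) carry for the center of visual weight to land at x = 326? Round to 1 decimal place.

w ≈ 17.0

Existing Σw = 20 (5 + 6 + 7 + 2); existing moment 5·598 + 6·149 + 7·479 + 2·423 = 8083.
For the centroid to hit 326: (8083 + w·234) / (20 + w) = 326.
Rearranging, w·(234 − 326) = 326·20 − 8083 = -1563, so w ≈ -1563/-92 = 16.99.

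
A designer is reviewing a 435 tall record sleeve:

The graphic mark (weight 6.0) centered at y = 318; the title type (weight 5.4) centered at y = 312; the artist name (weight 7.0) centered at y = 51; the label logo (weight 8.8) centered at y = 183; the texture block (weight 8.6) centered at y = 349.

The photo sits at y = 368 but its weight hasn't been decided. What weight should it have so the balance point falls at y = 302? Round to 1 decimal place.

Fixed elements: Σw = 6.0 + 5.4 + 7.0 + 8.8 + 8.6 = 35.8, Σw·y = 6.0·318 + 5.4·312 + 7.0·51 + 8.8·183 + 8.6·349 = 8561.6.
Set Σw·y/Σw = 302: (8561.6 + 368w) = 302·(35.8 + w).
Rearranging, w·(368 − 302) = 302·35.8 − 8561.6 = 2250.0, so w ≈ 2250.0/66 = 34.09.

w ≈ 34.1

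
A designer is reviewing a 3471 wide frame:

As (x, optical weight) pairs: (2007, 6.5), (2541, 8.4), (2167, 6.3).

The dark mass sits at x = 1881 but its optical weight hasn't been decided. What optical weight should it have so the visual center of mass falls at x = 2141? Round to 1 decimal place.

w ≈ 10.2

Fixed elements: Σw = 6.5 + 8.4 + 6.3 = 21.2, Σw·x = 6.5·2007 + 8.4·2541 + 6.3·2167 = 48042.0.
For the centroid to hit 2141: (48042.0 + w·1881) / (21.2 + w) = 2141.
Rearranging, w·(1881 − 2141) = 2141·21.2 − 48042.0 = -2652.8, so w ≈ -2652.8/-260 = 10.20.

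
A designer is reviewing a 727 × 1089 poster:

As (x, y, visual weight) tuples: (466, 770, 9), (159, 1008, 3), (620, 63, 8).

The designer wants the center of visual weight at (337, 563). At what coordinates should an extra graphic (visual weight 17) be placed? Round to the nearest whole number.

(167, 610)

After adding the extra graphic, total weight = 9 + 3 + 8 + 17 = 37.
x: need Σw·x = 37·337 = 12469. Existing = 9·466 + 3·159 + 8·620 = 9631. Remainder 2838 / 17 ≈ 166.94.
y: need Σw·y = 37·563 = 20831. Existing = 9·770 + 3·1008 + 8·63 = 10458. Remainder 10373 / 17 ≈ 610.18.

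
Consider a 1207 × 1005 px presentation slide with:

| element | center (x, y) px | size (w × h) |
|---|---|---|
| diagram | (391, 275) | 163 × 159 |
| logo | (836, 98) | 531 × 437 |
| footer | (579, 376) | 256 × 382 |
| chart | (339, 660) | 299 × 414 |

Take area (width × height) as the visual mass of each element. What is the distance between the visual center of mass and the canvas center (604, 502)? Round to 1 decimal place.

≈ 194.6 px

Areas → weights: diagram 163·159 = 25917, logo 531·437 = 232047, footer 256·382 = 97792, chart 299·414 = 123786; Σw = 479542.
x: (25917·391 + 232047·836 + 97792·579 + 123786·339) / 479542 = 302709861 / 479542 ≈ 631.25
y: (25917·275 + 232047·98 + 97792·376 + 123786·660) / 479542 = 148336333 / 479542 ≈ 309.33
Offset from (604, 502): Δx ≈ 27.25, Δy ≈ -192.67; distance = √(Δx² + Δy²) ≈ 194.59.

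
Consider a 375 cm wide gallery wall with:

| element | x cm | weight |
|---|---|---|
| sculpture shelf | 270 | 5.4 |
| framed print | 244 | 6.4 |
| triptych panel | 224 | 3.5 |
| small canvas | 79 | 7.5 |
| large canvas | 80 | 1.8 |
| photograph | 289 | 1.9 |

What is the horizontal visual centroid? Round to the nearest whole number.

Total weight = 5.4 + 6.4 + 3.5 + 7.5 + 1.8 + 1.9 = 26.5.
x-moment: 5.4·270 + 6.4·244 + 3.5·224 + 7.5·79 + 1.8·80 + 1.9·289 = 5089.2; centroid 5089.2/26.5 ≈ 192.05.

x ≈ 192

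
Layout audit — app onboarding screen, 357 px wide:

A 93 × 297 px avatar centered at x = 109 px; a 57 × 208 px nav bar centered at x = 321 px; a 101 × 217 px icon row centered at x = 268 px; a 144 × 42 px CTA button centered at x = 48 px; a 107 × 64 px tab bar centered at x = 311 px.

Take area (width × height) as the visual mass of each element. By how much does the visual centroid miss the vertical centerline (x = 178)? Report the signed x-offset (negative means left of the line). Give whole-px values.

Areas: avatar 93·297 = 27621, nav bar 57·208 = 11856, icon row 101·217 = 21917, CTA button 144·42 = 6048, tab bar 107·64 = 6848. Total weight = 74290.
x: (27621·109 + 11856·321 + 21917·268 + 6048·48 + 6848·311) / 74290 = 15110253 / 74290 ≈ 203.40
Difference: 203.40 − 178 ≈ 25.40.

≈ 25 px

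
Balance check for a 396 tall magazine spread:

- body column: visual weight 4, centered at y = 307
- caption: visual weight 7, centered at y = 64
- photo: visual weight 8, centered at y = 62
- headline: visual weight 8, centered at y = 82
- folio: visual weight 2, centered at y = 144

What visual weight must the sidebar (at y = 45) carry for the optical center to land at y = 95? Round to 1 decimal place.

Existing Σw = 29 (4 + 7 + 8 + 8 + 2); existing moment 4·307 + 7·64 + 8·62 + 8·82 + 2·144 = 3116.
For the centroid to hit 95: (3116 + w·45) / (29 + w) = 95.
Rearranging, w·(45 − 95) = 95·29 − 3116 = -361, so w ≈ -361/-50 = 7.22.

w ≈ 7.2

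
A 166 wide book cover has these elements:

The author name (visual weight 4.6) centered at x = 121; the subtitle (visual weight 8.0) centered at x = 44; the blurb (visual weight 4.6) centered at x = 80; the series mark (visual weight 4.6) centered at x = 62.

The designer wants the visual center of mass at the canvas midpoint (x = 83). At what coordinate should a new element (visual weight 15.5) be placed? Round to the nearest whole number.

x ≈ 99

New total weight: (4.6 + 8.0 + 4.6 + 4.6) + 15.5 = 37.3.
x: target moment 37.3×83 = 3095.9; current 4.6·121 + 8.0·44 + 4.6·80 + 4.6·62 = 1561.8; the new element supplies 1534.1, so x = 1534.1/15.5 ≈ 98.97.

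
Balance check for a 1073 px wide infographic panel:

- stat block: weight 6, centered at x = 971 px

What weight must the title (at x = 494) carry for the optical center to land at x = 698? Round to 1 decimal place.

w ≈ 8.0

The single fixed element contributes weight 6, moment 6·971 = 5826.
For the centroid to hit 698: (5826 + w·494) / (6 + w) = 698.
Solving: w = (698·6 − 5826) / (494 − 698) = -1638 / -204 ≈ 8.03.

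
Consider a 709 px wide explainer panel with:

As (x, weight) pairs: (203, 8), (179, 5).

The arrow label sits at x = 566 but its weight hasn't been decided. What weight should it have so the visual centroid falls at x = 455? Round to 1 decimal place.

w ≈ 30.6

Known weights sum to 8 + 5 = 13; their moment is 8·203 + 5·179 = 2519.
For the centroid to hit 455: (2519 + w·566) / (13 + w) = 455.
Solving: w = (455·13 − 2519) / (566 − 455) = 3396 / 111 ≈ 30.59.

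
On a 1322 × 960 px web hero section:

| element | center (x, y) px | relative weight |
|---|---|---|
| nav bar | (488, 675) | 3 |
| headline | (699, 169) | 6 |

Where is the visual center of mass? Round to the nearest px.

Σw = 3 + 6 = 9.
Σw·x = 3·488 + 6·699 = 5658, so x̄ = 5658/9 ≈ 628.67.
Σw·y = 3·675 + 6·169 = 3039, so ȳ = 3039/9 ≈ 337.67.

(629, 338)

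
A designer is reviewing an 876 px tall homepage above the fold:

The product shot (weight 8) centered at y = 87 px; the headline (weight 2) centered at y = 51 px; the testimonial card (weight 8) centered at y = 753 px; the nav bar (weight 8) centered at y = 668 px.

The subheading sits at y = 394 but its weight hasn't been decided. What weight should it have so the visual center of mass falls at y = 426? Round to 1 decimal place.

Known weights sum to 8 + 2 + 8 + 8 = 26; their moment is 8·87 + 2·51 + 8·753 + 8·668 = 12166.
Set Σw·y/Σw = 426: (12166 + 394w) = 426·(26 + w).
Rearranging, w·(394 − 426) = 426·26 − 12166 = -1090, so w ≈ -1090/-32 = 34.06.

w ≈ 34.1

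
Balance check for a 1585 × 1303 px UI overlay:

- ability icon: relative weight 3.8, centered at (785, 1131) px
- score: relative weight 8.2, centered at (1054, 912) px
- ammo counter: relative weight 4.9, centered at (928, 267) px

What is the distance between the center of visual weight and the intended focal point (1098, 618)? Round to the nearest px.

Σw = 3.8 + 8.2 + 4.9 = 16.9.
Σw·x = 3.8·785 + 8.2·1054 + 4.9·928 = 16173.0, so x̄ = 16173.0/16.9 ≈ 956.98.
Σw·y = 3.8·1131 + 8.2·912 + 4.9·267 = 13084.5, so ȳ = 13084.5/16.9 ≈ 774.23.
Offset from (1098, 618): Δx ≈ -141.02, Δy ≈ 156.23; distance = √(Δx² + Δy²) ≈ 210.46.

≈ 210 px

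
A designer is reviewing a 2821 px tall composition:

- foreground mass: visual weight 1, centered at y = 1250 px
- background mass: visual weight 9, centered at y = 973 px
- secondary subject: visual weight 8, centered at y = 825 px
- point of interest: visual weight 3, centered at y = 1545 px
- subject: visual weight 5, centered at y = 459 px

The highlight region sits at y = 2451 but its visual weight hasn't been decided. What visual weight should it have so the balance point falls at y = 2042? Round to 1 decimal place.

w ≈ 72.3

Known weights sum to 1 + 9 + 8 + 3 + 5 = 26; their moment is 1·1250 + 9·973 + 8·825 + 3·1545 + 5·459 = 23537.
Balance at y = 2042 requires (23537 + w·2451) / (26 + w) = 2042.
So w = (2042·26 − 23537)/(2451 − 2042) = 29555/409 ≈ 72.26.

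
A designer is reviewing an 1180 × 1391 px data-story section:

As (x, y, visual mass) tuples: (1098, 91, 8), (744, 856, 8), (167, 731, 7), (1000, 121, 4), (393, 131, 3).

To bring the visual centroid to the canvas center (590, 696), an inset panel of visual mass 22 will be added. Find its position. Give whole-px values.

New total weight: (8 + 8 + 7 + 4 + 3) + 22 = 52.
x: need Σw·x = 52·590 = 30680. Existing = 8·1098 + 8·744 + 7·167 + 4·1000 + 3·393 = 21084. Remainder 9596 / 22 ≈ 436.18.
y: need Σw·y = 52·696 = 36192. Existing = 8·91 + 8·856 + 7·731 + 4·121 + 3·131 = 13570. Remainder 22622 / 22 ≈ 1028.27.

(436, 1028)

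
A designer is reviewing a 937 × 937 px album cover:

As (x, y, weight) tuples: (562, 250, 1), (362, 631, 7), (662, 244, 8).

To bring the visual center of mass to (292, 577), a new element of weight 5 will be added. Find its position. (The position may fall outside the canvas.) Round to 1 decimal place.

With the new element, Σw becomes 1 + 7 + 8 + 5 = 21.
Along x: (8392 + 5·x) / 21 = 292 (existing moment 1·562 + 7·362 + 8·662 = 8392) ⇒ x = (6132 − 8392) / 5 ≈ -452.00.
Along y: (6619 + 5·y) / 21 = 577 (existing moment 1·250 + 7·631 + 8·244 = 6619) ⇒ y = (12117 − 6619) / 5 ≈ 1099.60.

(-452.0, 1099.6)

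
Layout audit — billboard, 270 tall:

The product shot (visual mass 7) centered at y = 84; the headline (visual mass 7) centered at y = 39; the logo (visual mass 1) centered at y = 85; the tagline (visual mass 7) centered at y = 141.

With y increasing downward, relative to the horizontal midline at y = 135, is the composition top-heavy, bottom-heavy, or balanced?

top-heavy

Σw = 7 + 7 + 1 + 7 = 22.
y-moment: 7·84 + 7·39 + 1·85 + 7·141 = 1933; centroid 1933/22 ≈ 87.86.
87.9 vs midline 135 → top-heavy.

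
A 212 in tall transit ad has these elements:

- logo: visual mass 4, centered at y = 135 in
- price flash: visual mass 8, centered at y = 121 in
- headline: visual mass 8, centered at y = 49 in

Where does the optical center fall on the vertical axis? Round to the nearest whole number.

y ≈ 95

Total weight = 4 + 8 + 8 = 20.
y: (4·135 + 8·121 + 8·49) / 20 = 1900 / 20 ≈ 95.00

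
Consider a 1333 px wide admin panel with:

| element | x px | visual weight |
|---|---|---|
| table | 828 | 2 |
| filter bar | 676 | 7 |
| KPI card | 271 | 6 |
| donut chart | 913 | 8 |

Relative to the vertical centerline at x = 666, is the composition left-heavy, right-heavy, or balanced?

balanced

Weights sum to 2 + 7 + 6 + 8 = 23.
Σw·x = 2·828 + 7·676 + 6·271 + 8·913 = 15318, so x̄ = 15318/23 ≈ 666.00.
That equals the midline 666 — balanced.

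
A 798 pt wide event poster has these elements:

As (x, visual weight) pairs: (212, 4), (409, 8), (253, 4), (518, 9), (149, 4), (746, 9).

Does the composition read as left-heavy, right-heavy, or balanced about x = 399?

right-heavy

Σw = 4 + 8 + 4 + 9 + 4 + 9 = 38.
Σw·x = 17104; x̄ = 17104/38 ≈ 450.11.
450.1 lies right of the midline 399, so the layout is right-heavy.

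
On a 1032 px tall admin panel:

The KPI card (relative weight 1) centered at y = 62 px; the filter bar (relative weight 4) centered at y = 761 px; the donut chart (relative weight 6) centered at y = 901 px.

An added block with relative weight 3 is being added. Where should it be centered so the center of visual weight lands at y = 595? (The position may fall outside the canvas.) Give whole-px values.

y ≈ -61

New total weight: (1 + 4 + 6) + 3 = 14.
Along y: (8512 + 3·y) / 14 = 595 (existing moment 1·62 + 4·761 + 6·901 = 8512) ⇒ y = (8330 − 8512) / 3 ≈ -60.67.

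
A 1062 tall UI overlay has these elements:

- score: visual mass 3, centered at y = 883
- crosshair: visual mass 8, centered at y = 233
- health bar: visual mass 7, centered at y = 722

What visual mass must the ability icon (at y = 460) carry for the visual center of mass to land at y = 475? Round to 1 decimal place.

w ≈ 67.8

Fixed elements: Σw = 3 + 8 + 7 = 18, Σw·y = 3·883 + 8·233 + 7·722 = 9567.
Balance at y = 475 requires (9567 + w·460) / (18 + w) = 475.
So w = (475·18 − 9567)/(460 − 475) = -1017/-15 ≈ 67.80.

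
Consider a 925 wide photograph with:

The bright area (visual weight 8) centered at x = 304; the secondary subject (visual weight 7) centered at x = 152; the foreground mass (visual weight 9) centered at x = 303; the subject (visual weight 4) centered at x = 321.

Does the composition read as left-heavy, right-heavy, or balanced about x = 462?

Weights sum to 8 + 7 + 9 + 4 = 28.
x-moment: 8·304 + 7·152 + 9·303 + 4·321 = 7507; centroid 7507/28 ≈ 268.11.
268.1 lies left of the midline 462, so the layout is left-heavy.

left-heavy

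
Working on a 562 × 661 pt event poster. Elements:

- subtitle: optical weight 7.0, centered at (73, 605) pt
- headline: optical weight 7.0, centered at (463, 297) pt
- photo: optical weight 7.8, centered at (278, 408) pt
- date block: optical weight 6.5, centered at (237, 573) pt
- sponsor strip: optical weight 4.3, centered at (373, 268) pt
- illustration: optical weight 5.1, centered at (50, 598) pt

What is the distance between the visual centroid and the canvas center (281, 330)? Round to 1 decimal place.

≈ 136.4 pt

Total weight = 7.0 + 7.0 + 7.8 + 6.5 + 4.3 + 5.1 = 37.7.
x: (7.0·73 + 7.0·463 + 7.8·278 + 6.5·237 + 4.3·373 + 5.1·50) / 37.7 = 9319.8 / 37.7 ≈ 247.21
y: (7.0·605 + 7.0·297 + 7.8·408 + 6.5·573 + 4.3·268 + 5.1·598) / 37.7 = 17423.1 / 37.7 ≈ 462.15
Offset from (281, 330): Δx ≈ -33.79, Δy ≈ 132.15; distance = √(Δx² + Δy²) ≈ 136.40.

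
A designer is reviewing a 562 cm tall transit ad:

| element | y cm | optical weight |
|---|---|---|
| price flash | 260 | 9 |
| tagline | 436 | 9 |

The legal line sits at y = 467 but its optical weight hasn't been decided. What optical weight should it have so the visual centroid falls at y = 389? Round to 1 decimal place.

w ≈ 9.5

Existing Σw = 18 (9 + 9); existing moment 9·260 + 9·436 = 6264.
Set Σw·y/Σw = 389: (6264 + 467w) = 389·(18 + w).
Rearranging, w·(467 − 389) = 389·18 − 6264 = 738, so w ≈ 738/78 = 9.46.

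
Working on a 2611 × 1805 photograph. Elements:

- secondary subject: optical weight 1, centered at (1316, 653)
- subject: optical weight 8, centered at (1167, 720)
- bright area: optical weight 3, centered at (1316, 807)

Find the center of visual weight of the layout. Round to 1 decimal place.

(1216.7, 736.2)

Σw = 1 + 8 + 3 = 12.
Σw·x = 1·1316 + 8·1167 + 3·1316 = 14600, so x̄ = 14600/12 ≈ 1216.67.
Σw·y = 1·653 + 8·720 + 3·807 = 8834, so ȳ = 8834/12 ≈ 736.17.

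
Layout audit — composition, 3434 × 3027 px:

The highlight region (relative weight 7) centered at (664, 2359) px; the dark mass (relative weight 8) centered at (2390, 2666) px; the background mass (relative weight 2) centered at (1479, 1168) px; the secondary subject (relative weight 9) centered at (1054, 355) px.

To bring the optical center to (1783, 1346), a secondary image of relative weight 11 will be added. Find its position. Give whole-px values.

After adding the secondary image, total weight = 7 + 8 + 2 + 9 + 11 = 37.
x: need Σw·x = 37·1783 = 65971. Existing = 7·664 + 8·2390 + 2·1479 + 9·1054 = 36212. Remainder 29759 / 11 ≈ 2705.36.
y: need Σw·y = 37·1346 = 49802. Existing = 7·2359 + 8·2666 + 2·1168 + 9·355 = 43372. Remainder 6430 / 11 ≈ 584.55.

(2705, 585)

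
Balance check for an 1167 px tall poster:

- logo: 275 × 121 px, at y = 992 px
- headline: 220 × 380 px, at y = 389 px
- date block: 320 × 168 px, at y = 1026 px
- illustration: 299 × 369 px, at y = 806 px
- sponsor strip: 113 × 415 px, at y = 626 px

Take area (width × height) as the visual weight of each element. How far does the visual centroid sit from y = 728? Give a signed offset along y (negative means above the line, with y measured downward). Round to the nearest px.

Taking area as weight: logo 275·121 = 33275, headline 220·380 = 83600, date block 320·168 = 53760, illustration 299·369 = 110331, sponsor strip 113·415 = 46895. Sum 327861.
y: (33275·992 + 83600·389 + 53760·1026 + 110331·806 + 46895·626) / 327861 = 238970016 / 327861 ≈ 728.88
Against y = 728, that's 728.88 − 728 = 0.88.

≈ 1 px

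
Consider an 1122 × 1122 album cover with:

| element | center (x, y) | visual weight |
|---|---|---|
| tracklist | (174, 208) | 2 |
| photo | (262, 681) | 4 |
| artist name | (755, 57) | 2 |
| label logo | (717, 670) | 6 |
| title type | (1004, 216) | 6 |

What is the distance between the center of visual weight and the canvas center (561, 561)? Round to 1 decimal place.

≈ 166.4

Σw = 2 + 4 + 2 + 6 + 6 = 20.
x: (2·174 + 4·262 + 2·755 + 6·717 + 6·1004) / 20 = 13232 / 20 ≈ 661.60
y: (2·208 + 4·681 + 2·57 + 6·670 + 6·216) / 20 = 8570 / 20 ≈ 428.50
From (561, 561): dx = 100.60, dy = -132.50, so the distance is √(dx²+dy²) ≈ 166.36.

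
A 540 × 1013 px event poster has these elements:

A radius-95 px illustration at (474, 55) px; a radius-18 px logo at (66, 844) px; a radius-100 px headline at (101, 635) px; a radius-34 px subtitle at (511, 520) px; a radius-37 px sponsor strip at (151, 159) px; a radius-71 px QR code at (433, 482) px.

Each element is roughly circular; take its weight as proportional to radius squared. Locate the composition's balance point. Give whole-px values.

(308, 385)

r² weights: illustration 95² = 9025, logo 18² = 324, headline 100² = 10000, subtitle 34² = 1156, sponsor strip 37² = 1369, QR code 71² = 5041. Total = 26915.
x: moment 8289422 / weight 26915 ≈ 307.99
Σw·y = 10368384; ȳ = 10368384/26915 ≈ 385.23.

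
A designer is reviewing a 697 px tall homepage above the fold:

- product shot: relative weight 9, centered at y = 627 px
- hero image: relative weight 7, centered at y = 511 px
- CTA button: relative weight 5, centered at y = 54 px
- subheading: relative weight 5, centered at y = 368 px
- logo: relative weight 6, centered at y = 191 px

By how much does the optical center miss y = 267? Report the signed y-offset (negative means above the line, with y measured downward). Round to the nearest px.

≈ 123 px

Weights sum to 9 + 7 + 5 + 5 + 6 = 32.
y: (9·627 + 7·511 + 5·54 + 5·368 + 6·191) / 32 = 12476 / 32 ≈ 389.88
Difference: 389.88 − 267 ≈ 122.88.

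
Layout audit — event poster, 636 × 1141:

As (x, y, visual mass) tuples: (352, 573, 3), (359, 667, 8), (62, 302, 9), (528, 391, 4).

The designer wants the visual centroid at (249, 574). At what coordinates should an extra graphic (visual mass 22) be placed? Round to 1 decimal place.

(220.7, 684.9)

New total weight: (3 + 8 + 9 + 4) + 22 = 46.
x: target moment 46×249 = 11454; current 3·352 + 8·359 + 9·62 + 4·528 = 6598; the extra graphic supplies 4856, so x = 4856/22 ≈ 220.73.
y: target moment 46×574 = 26404; current 3·573 + 8·667 + 9·302 + 4·391 = 11337; the extra graphic supplies 15067, so y = 15067/22 ≈ 684.86.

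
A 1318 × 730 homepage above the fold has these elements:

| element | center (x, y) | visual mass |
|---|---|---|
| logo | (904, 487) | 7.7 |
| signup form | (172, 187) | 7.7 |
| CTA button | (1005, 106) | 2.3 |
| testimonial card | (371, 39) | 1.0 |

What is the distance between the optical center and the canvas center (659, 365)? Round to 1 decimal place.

≈ 102.4

Total weight = 7.7 + 7.7 + 2.3 + 1.0 = 18.7.
x: (7.7·904 + 7.7·172 + 2.3·1005 + 1.0·371) / 18.7 = 10967.7 / 18.7 ≈ 586.51
y: (7.7·487 + 7.7·187 + 2.3·106 + 1.0·39) / 18.7 = 5472.6 / 18.7 ≈ 292.65
Offset from (659, 365): Δx ≈ -72.49, Δy ≈ -72.35; distance = √(Δx² + Δy²) ≈ 102.42.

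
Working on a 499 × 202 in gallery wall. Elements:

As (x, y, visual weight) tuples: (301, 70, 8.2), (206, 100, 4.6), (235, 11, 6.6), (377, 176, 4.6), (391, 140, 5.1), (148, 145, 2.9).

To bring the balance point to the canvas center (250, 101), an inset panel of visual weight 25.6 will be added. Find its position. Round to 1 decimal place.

New total weight: (8.2 + 4.6 + 6.6 + 4.6 + 5.1 + 2.9) + 25.6 = 57.6.
Along x: (9124.3 + 25.6·x) / 57.6 = 250 (existing moment 8.2·301 + 4.6·206 + 6.6·235 + 4.6·377 + 5.1·391 + 2.9·148 = 9124.3) ⇒ x = (14400.0 − 9124.3) / 25.6 ≈ 206.08.
Along y: (3050.7 + 25.6·y) / 57.6 = 101 (existing moment 8.2·70 + 4.6·100 + 6.6·11 + 4.6·176 + 5.1·140 + 2.9·145 = 3050.7) ⇒ y = (5817.6 − 3050.7) / 25.6 ≈ 108.08.

(206.1, 108.1)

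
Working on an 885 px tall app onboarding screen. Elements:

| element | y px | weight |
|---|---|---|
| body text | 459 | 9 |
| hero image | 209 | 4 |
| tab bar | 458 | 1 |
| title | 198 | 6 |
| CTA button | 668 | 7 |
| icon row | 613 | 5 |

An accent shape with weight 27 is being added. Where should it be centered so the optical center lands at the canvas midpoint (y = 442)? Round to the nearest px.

With the accent shape, Σw becomes 9 + 4 + 1 + 6 + 7 + 5 + 27 = 59.
y: target moment 59×442 = 26078; current 9·459 + 4·209 + 1·458 + 6·198 + 7·668 + 5·613 = 14354; the accent shape supplies 11724, so y = 11724/27 ≈ 434.22.

y ≈ 434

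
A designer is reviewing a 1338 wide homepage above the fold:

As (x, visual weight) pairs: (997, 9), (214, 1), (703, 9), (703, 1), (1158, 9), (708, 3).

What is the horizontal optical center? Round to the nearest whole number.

x ≈ 899

Weights sum to 9 + 1 + 9 + 1 + 9 + 3 = 32.
Σw·x = 28763; x̄ = 28763/32 ≈ 898.84.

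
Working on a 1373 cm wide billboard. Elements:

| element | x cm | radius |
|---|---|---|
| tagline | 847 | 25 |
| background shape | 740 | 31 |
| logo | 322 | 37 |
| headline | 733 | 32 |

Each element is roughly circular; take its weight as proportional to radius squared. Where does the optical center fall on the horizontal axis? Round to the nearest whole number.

r² weights: tagline 25² = 625, background shape 31² = 961, logo 37² = 1369, headline 32² = 1024. Total = 3979.
x: (625·847 + 961·740 + 1369·322 + 1024·733) / 3979 = 2431925 / 3979 ≈ 611.19

x ≈ 611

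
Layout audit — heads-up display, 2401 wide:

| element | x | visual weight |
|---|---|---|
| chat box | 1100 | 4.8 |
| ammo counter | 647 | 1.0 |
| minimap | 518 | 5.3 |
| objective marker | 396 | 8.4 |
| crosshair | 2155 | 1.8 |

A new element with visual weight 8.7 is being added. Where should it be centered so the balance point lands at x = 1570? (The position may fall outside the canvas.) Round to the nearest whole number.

With the new element, Σw becomes 4.8 + 1.0 + 5.3 + 8.4 + 1.8 + 8.7 = 30.0.
x: need Σw·x = 30.0·1570 = 47100.0. Existing = 4.8·1100 + 1.0·647 + 5.3·518 + 8.4·396 + 1.8·2155 = 15877.8. Remainder 31222.2 / 8.7 ≈ 3588.76.

x ≈ 3589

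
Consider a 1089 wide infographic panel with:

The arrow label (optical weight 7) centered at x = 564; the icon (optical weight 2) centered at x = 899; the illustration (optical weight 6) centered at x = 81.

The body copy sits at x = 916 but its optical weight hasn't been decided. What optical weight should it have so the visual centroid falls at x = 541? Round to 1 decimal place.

w ≈ 5.0

Fixed elements: Σw = 7 + 2 + 6 = 15, Σw·x = 7·564 + 2·899 + 6·81 = 6232.
Balance at x = 541 requires (6232 + w·916) / (15 + w) = 541.
Solving: w = (541·15 − 6232) / (916 − 541) = 1883 / 375 ≈ 5.02.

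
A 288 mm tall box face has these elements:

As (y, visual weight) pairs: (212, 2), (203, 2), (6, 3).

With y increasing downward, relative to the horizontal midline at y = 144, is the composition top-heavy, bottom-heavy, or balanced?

Total weight = 2 + 2 + 3 = 7.
Σw·y = 2·212 + 2·203 + 3·6 = 848, so ȳ = 848/7 ≈ 121.14.
121.1 vs midline 144 → top-heavy.

top-heavy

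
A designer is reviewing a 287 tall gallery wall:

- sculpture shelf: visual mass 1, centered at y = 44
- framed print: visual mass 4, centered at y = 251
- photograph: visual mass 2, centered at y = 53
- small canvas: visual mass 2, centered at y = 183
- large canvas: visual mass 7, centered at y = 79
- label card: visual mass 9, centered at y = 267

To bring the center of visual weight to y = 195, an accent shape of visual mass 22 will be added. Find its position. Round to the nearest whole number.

After adding the accent shape, total weight = 1 + 4 + 2 + 2 + 7 + 9 + 22 = 47.
y: need Σw·y = 47·195 = 9165. Existing = 1·44 + 4·251 + 2·53 + 2·183 + 7·79 + 9·267 = 4476. Remainder 4689 / 22 ≈ 213.14.

y ≈ 213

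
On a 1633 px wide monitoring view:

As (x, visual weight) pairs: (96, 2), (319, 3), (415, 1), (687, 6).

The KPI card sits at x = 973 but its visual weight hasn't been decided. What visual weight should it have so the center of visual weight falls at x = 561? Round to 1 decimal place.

Fixed elements: Σw = 2 + 3 + 1 + 6 = 12, Σw·x = 2·96 + 3·319 + 1·415 + 6·687 = 5686.
Set Σw·x/Σw = 561: (5686 + 973w) = 561·(12 + w).
Solving: w = (561·12 − 5686) / (973 − 561) = 1046 / 412 ≈ 2.54.

w ≈ 2.5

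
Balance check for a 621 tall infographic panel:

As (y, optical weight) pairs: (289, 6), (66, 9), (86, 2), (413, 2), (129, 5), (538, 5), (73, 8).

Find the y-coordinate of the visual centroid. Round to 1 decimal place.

Weights sum to 6 + 9 + 2 + 2 + 5 + 5 + 8 = 37.
y-moment: 6·289 + 9·66 + 2·86 + 2·413 + 5·129 + 5·538 + 8·73 = 7245; centroid 7245/37 ≈ 195.81.

y ≈ 195.8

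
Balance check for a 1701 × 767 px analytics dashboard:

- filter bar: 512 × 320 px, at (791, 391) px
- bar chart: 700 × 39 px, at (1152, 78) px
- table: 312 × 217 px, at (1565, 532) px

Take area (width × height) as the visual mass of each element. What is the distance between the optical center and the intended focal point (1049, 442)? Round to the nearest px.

≈ 50 px

Areas → weights: filter bar 512·320 = 163840, bar chart 700·39 = 27300, table 312·217 = 67704; Σw = 258844.
Σw·x = 163840·791 + 27300·1152 + 67704·1565 = 267003800, so x̄ = 267003800/258844 ≈ 1031.52.
Σw·y = 163840·391 + 27300·78 + 67704·532 = 102209368, so ȳ = 102209368/258844 ≈ 394.87.
Relative to (1049, 442): Δ = (-17.48, -47.13); |Δ| = √(-17.48² + -47.13²) ≈ 50.27.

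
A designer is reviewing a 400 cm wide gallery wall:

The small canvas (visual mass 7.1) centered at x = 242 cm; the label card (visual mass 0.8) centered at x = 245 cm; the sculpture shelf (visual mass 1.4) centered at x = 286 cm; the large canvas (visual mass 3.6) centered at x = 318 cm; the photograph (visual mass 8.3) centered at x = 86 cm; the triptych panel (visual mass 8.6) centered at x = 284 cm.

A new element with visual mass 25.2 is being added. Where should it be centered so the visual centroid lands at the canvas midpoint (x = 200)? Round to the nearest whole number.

x ≈ 174

After adding the new element, total weight = 7.1 + 0.8 + 1.4 + 3.6 + 8.3 + 8.6 + 25.2 = 55.0.
Along x: (6615.6 + 25.2·x) / 55.0 = 200 (existing moment 7.1·242 + 0.8·245 + 1.4·286 + 3.6·318 + 8.3·86 + 8.6·284 = 6615.6) ⇒ x = (11000.0 − 6615.6) / 25.2 ≈ 173.98.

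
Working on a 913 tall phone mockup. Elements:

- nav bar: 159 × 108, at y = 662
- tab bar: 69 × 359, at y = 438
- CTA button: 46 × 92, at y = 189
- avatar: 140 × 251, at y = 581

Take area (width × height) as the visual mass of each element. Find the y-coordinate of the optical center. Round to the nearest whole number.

y ≈ 534

Areas: nav bar 159·108 = 17172, tab bar 69·359 = 24771, CTA button 46·92 = 4232, avatar 140·251 = 35140. Total weight = 81315.
y-moment: 17172·662 + 24771·438 + 4232·189 + 35140·581 = 43433750; centroid 43433750/81315 ≈ 534.14.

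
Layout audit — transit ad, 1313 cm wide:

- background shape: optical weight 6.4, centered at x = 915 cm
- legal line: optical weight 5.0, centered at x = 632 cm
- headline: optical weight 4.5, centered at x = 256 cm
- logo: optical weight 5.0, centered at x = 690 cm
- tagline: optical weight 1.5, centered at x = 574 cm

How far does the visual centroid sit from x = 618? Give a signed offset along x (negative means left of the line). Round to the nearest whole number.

Weights sum to 6.4 + 5.0 + 4.5 + 5.0 + 1.5 = 22.4.
x-moment: 6.4·915 + 5.0·632 + 4.5·256 + 5.0·690 + 1.5·574 = 14479.0; centroid 14479.0/22.4 ≈ 646.38.
Against x = 618, that's 646.38 − 618 = 28.38.

≈ 28 cm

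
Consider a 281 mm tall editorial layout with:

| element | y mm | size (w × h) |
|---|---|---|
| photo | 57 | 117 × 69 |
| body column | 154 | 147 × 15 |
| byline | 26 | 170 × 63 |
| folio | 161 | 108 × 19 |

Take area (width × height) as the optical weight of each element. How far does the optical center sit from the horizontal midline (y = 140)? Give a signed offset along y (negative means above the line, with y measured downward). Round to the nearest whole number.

≈ -79 mm

Areas → weights: photo 117·69 = 8073, body column 147·15 = 2205, byline 170·63 = 10710, folio 108·19 = 2052; Σw = 23040.
y: (8073·57 + 2205·154 + 10710·26 + 2052·161) / 23040 = 1408563 / 23040 ≈ 61.14
Difference: 61.14 − 140 ≈ -78.86.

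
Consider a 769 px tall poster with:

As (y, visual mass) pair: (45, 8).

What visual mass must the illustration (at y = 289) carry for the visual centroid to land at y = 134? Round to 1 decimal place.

w ≈ 4.6

The single fixed element contributes weight 8, moment 8·45 = 360.
For the centroid to hit 134: (360 + w·289) / (8 + w) = 134.
Rearranging, w·(289 − 134) = 134·8 − 360 = 712, so w ≈ 712/155 = 4.59.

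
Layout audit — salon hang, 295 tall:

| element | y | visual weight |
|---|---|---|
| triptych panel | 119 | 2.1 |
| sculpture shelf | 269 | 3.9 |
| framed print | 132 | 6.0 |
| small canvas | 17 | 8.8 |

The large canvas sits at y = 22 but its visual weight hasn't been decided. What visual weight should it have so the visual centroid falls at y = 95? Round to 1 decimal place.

w ≈ 3.6

Known weights sum to 2.1 + 3.9 + 6.0 + 8.8 = 20.8; their moment is 2.1·119 + 3.9·269 + 6.0·132 + 8.8·17 = 2240.6.
Balance at y = 95 requires (2240.6 + w·22) / (20.8 + w) = 95.
So w = (95·20.8 − 2240.6)/(22 − 95) = -264.6/-73 ≈ 3.62.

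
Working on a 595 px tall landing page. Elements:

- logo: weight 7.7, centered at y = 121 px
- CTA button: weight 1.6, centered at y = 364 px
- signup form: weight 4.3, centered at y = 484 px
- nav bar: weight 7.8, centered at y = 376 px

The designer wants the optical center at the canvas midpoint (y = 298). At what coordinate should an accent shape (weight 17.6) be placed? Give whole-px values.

y ≈ 289

New total weight: (7.7 + 1.6 + 4.3 + 7.8) + 17.6 = 39.0.
Along y: (6528.1 + 17.6·y) / 39.0 = 298 (existing moment 7.7·121 + 1.6·364 + 4.3·484 + 7.8·376 = 6528.1) ⇒ y = (11622.0 − 6528.1) / 17.6 ≈ 289.43.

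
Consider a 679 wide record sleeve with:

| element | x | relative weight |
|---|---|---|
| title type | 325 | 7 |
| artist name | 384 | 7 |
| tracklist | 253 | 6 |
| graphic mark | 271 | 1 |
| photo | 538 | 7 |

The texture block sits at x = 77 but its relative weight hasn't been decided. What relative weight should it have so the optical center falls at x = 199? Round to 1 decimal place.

Fixed elements: Σw = 7 + 7 + 6 + 1 + 7 = 28, Σw·x = 7·325 + 7·384 + 6·253 + 1·271 + 7·538 = 10518.
Balance at x = 199 requires (10518 + w·77) / (28 + w) = 199.
Rearranging, w·(77 − 199) = 199·28 − 10518 = -4946, so w ≈ -4946/-122 = 40.54.

w ≈ 40.5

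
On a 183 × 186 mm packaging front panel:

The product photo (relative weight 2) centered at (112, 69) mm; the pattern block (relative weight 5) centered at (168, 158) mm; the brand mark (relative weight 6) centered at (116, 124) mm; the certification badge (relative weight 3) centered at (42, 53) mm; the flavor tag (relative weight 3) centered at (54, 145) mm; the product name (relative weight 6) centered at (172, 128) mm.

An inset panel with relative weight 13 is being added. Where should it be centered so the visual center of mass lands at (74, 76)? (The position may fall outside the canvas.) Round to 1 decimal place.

(-20.6, -11.2)

After adding the inset panel, total weight = 2 + 5 + 6 + 3 + 3 + 6 + 13 = 38.
x: need Σw·x = 38·74 = 2812. Existing = 2·112 + 5·168 + 6·116 + 3·42 + 3·54 + 6·172 = 3080. Remainder -268 / 13 ≈ -20.62.
y: need Σw·y = 38·76 = 2888. Existing = 2·69 + 5·158 + 6·124 + 3·53 + 3·145 + 6·128 = 3034. Remainder -146 / 13 ≈ -11.23.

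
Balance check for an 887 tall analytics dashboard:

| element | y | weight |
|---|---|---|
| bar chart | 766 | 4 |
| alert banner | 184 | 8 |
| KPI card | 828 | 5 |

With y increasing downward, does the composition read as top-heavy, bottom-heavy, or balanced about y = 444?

bottom-heavy

Σw = 4 + 8 + 5 = 17.
y-moment: 4·766 + 8·184 + 5·828 = 8676; centroid 8676/17 ≈ 510.35.
510.4 vs midline 444 → bottom-heavy.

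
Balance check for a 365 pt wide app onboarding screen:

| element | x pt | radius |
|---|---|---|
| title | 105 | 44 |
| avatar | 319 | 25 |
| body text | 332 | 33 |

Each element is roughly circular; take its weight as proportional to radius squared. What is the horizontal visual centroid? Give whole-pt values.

Weights ∝ r²: title 44² = 1936, avatar 25² = 625, body text 33² = 1089; Σw = 3650.
x-moment: 1936·105 + 625·319 + 1089·332 = 764203; centroid 764203/3650 ≈ 209.37.

x ≈ 209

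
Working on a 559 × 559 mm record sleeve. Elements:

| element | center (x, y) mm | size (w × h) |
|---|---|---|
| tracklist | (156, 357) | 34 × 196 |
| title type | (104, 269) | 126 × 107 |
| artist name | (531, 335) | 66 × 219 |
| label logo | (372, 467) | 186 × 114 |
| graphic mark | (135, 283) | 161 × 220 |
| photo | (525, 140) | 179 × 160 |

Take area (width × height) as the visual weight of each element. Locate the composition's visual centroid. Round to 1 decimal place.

(315.5, 290.2)

Areas → weights: tracklist 34·196 = 6664, title type 126·107 = 13482, artist name 66·219 = 14454, label logo 186·114 = 21204, graphic mark 161·220 = 35420, photo 179·160 = 28640; Σw = 119864.
x-moment: 6664·156 + 13482·104 + 14454·531 + 21204·372 + 35420·135 + 28640·525 = 37822374; centroid 37822374/119864 ≈ 315.54.
y-moment: 6664·357 + 13482·269 + 14454·335 + 21204·467 + 35420·283 + 28640·140 = 34783524; centroid 34783524/119864 ≈ 290.19.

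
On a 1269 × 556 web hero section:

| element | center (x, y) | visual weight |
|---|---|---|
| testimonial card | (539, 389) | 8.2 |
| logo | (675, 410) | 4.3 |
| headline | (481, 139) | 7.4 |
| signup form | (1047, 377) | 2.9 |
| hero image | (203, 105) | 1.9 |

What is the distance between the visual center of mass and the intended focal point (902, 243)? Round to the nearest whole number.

≈ 327

Total weight = 8.2 + 4.3 + 7.4 + 2.9 + 1.9 = 24.7.
x-moment: 8.2·539 + 4.3·675 + 7.4·481 + 2.9·1047 + 1.9·203 = 14303.7; centroid 14303.7/24.7 ≈ 579.10.
y-moment: 8.2·389 + 4.3·410 + 7.4·139 + 2.9·377 + 1.9·105 = 7274.2; centroid 7274.2/24.7 ≈ 294.50.
From (902, 243): dx = -322.90, dy = 51.50, so the distance is √(dx²+dy²) ≈ 326.98.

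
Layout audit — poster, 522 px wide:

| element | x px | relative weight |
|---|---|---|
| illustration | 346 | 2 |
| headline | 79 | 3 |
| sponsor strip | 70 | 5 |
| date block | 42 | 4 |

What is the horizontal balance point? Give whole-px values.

Σw = 2 + 3 + 5 + 4 = 14.
Σw·x = 2·346 + 3·79 + 5·70 + 4·42 = 1447, so x̄ = 1447/14 ≈ 103.36.

x ≈ 103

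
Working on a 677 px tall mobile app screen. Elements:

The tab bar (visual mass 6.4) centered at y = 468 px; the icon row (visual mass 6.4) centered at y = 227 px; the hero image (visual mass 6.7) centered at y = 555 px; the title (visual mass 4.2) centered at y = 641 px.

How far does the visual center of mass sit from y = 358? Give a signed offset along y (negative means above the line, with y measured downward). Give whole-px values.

Weights sum to 6.4 + 6.4 + 6.7 + 4.2 = 23.7.
Σw·y = 6.4·468 + 6.4·227 + 6.7·555 + 4.2·641 = 10858.7, so ȳ = 10858.7/23.7 ≈ 458.17.
Offset from y = 358: 458.17 − 358 ≈ 100.17.

≈ 100 px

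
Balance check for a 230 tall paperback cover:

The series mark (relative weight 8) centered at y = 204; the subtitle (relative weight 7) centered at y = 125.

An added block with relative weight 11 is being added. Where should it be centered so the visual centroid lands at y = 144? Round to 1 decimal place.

New total weight: (8 + 7) + 11 = 26.
y: need Σw·y = 26·144 = 3744. Existing = 8·204 + 7·125 = 2507. Remainder 1237 / 11 ≈ 112.45.

y ≈ 112.5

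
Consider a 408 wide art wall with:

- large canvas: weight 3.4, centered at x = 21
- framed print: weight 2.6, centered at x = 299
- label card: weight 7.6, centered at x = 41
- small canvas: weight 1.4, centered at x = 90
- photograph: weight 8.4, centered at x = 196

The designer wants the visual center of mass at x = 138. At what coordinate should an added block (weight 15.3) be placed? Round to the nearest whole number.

x ≈ 157

After adding the added block, total weight = 3.4 + 2.6 + 7.6 + 1.4 + 8.4 + 15.3 = 38.7.
x: target moment 38.7×138 = 5340.6; current 3.4·21 + 2.6·299 + 7.6·41 + 1.4·90 + 8.4·196 = 2932.8; the added block supplies 2407.8, so x = 2407.8/15.3 ≈ 157.37.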